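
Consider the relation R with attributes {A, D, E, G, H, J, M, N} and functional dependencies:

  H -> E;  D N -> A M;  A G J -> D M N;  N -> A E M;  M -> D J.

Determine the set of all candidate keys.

(G, H, N); (A, G, H, J); (A, G, H, M)

Attributes G, H never appear on any right-hand side, so every candidate key must contain {G, H}.
{G, H}⁺ = {E, G, H}, which is not all of the schema, so we must add further attributes.
{G, H, N}⁺: H→E adds E; N→AEM adds A, M; M→DJ adds D, J → {A, D, E, G, H, J, M, N}. Minimal: {H, N}⁺ = {A, D, E, H, J, M, N}; {G, N}⁺ = {A, D, E, G, J, M, N}; {G, H}⁺ = {E, G, H} — none reach the full schema.
{A, G, H, J}⁺: H→E adds E; AGJ→DMN adds D, M, N → {A, D, E, G, H, J, M, N}. Minimal: {G, H, J}⁺ = {E, G, H, J}; {A, H, J}⁺ = {A, E, H, J}; {A, G, J}⁺ = {A, D, E, G, J, M, N}; … — none reach the full schema.
{A, G, H, M}⁺: H→E adds E; M→DJ adds D, J; AGJ→DMN adds N → {A, D, E, G, H, J, M, N}. Minimal: {G, H, M}⁺ = {D, E, G, H, J, M}; {A, H, M}⁺ = {A, D, E, H, J, M}; {A, G, M}⁺ = {A, D, E, G, J, M, N}; … — none reach the full schema.
Any other superkey contains one of these as a subset, so there are no further candidate keys.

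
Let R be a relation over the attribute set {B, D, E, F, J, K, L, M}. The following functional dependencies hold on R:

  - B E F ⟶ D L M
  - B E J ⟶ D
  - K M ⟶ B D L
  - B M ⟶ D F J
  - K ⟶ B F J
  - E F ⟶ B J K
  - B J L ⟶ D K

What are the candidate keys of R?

{E, F}; {E, K}; {B, E, M}; {B, E, J, L}

Attribute E never appears on the right-hand side of any dependency, so E must belong to every candidate key.
{E}⁺ = {E}, which is not all of the schema, so we must add further attributes.
{E, F}⁺: EF→BJK adds B, J, K; BEF→DLM adds D, L, M → {B, D, E, F, J, K, L, M}. Minimal: {F}⁺ = {F}; {E}⁺ = {E} — none reach the full schema.
{E, K}⁺: K→BFJ adds B, F, J; BEF→DLM adds D, L, M → {B, D, E, F, J, K, L, M}. Minimal: {K}⁺ = {B, F, J, K}; {E}⁺ = {E} — none reach the full schema.
{B, E, M}⁺: BM→DFJ adds D, F, J; EF→BJK adds K; BEF→DLM adds L → {B, D, E, F, J, K, L, M}. Minimal: {E, M}⁺ = {E, M}; {B, M}⁺ = {B, D, F, J, M}; {B, E}⁺ = {B, E} — none reach the full schema.
{B, E, J, L}⁺: BEJ→D adds D; BJL→DK adds K; K→BFJ adds F; BEF→DLM adds M → {B, D, E, F, J, K, L, M}. Minimal: {E, J, L}⁺ = {E, J, L}; {B, J, L}⁺ = {B, D, F, J, K, L}; {B, E, L}⁺ = {B, E, L}; … — none reach the full schema.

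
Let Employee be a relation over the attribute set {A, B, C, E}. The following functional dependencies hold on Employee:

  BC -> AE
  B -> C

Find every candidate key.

B

Attribute B never appears on the right-hand side of any dependency, so B must belong to every candidate key.
{B}⁺ = {A, B, C, E}, which is all of the schema, so {B} is the only candidate key.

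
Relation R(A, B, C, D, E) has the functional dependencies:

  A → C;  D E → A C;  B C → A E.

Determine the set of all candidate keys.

{A, B, D}; {B, C, D}; {B, D, E}

Attributes B, D never appear on any right-hand side, so every candidate key must contain {B, D}.
{B, D}⁺ = {B, D}, which is not all of the schema, so we must add further attributes.
{A, B, D}⁺: A→C adds C; BC→AE adds E → {A, B, C, D, E}. Minimal: {B, D}⁺ = {B, D}; {A, D}⁺ = {A, C, D}; {A, B}⁺ = {A, B, C, E} — none reach the full schema.
{B, C, D}⁺: BC→AE adds A, E → {A, B, C, D, E}. Minimal: {C, D}⁺ = {C, D}; {B, D}⁺ = {B, D}; {B, C}⁺ = {A, B, C, E} — none reach the full schema.
{B, D, E}⁺: DE→AC adds A, C → {A, B, C, D, E}. Minimal: {D, E}⁺ = {A, C, D, E}; {B, E}⁺ = {B, E}; {B, D}⁺ = {B, D} — none reach the full schema.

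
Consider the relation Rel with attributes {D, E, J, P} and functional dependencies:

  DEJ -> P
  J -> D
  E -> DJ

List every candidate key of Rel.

{E}

Attribute E never appears on the right-hand side of any dependency, so E must belong to every candidate key.
{E}⁺ = {D, E, J, P}, which is all of the schema, so {E} is the only candidate key.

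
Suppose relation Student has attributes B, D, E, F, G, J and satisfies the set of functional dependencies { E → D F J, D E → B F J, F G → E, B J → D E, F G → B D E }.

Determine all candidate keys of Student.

Attribute G never appears on the right-hand side of any dependency, so G must belong to every candidate key.
{G}⁺ = {G}, which is not all of the schema, so we must add further attributes.
{E, G}⁺: E→DFJ adds D, F, J; DE→BFJ adds B → {B, D, E, F, G, J}. Minimal: {G}⁺ = {G}; {E}⁺ = {B, D, E, F, J} — none reach the full schema.
{F, G}⁺: FG→E adds E; FG→BDE adds B, D; E→DFJ adds J → {B, D, E, F, G, J}. Minimal: {G}⁺ = {G}; {F}⁺ = {F} — none reach the full schema.
{B, G, J}⁺: BJ→DE adds D, E; E→DFJ adds F → {B, D, E, F, G, J}. Minimal: {G, J}⁺ = {G, J}; {B, J}⁺ = {B, D, E, F, J}; {B, G}⁺ = {B, G} — none reach the full schema.

EG, FG, BGJ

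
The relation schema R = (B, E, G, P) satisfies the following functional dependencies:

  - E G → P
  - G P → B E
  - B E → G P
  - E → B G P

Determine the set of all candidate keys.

E; GP

{E}⁺: E→BGP adds B, G, P → {B, E, G, P}.
{G, P}⁺: GP→BE adds B, E → {B, E, G, P}. Minimal: {P}⁺ = {P}; {G}⁺ = {G} — none reach the full schema.
Any other superkey contains one of these as a subset, so there are no further candidate keys.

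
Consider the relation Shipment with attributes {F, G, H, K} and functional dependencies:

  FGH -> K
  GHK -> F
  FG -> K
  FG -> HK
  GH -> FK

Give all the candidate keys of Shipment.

Attribute G never appears on the right-hand side of any dependency, so G must belong to every candidate key.
{G}⁺ = {G}, which is not all of the schema, so we must add further attributes.
{F, G}⁺: FG→K adds K; FG→HK adds H → {F, G, H, K}. Minimal: {G}⁺ = {G}; {F}⁺ = {F} — none reach the full schema.
{G, H}⁺: GH→FK adds F, K → {F, G, H, K}. Minimal: {H}⁺ = {H}; {G}⁺ = {G} — none reach the full schema.

FG, GH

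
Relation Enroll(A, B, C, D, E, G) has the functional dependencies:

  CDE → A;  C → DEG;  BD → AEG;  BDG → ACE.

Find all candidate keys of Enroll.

Attribute B never appears on the right-hand side of any dependency, so B must belong to every candidate key.
{B}⁺ = {B}, which is not all of the schema, so we must add further attributes.
{B, C}⁺: C→DEG adds D, E, G; BD→AEG adds A → {A, B, C, D, E, G}. Minimal: {C}⁺ = {A, C, D, E, G}; {B}⁺ = {B} — none reach the full schema.
{B, D}⁺: BD→AEG adds A, E, G; BDG→ACE adds C → {A, B, C, D, E, G}. Minimal: {D}⁺ = {D}; {B}⁺ = {B} — none reach the full schema.
Any other superkey contains one of these as a subset, so there are no further candidate keys.

(B, C); (B, D)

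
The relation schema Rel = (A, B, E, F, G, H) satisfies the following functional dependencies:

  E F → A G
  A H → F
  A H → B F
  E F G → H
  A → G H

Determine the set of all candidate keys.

AE; EF

Attribute E never appears on the right-hand side of any dependency, so E must belong to every candidate key.
{E}⁺ = {E}, which is not all of the schema, so we must add further attributes.
{A, E}⁺: A→GH adds G, H; AH→F adds F; AH→BF adds B → {A, B, E, F, G, H}. Minimal: {E}⁺ = {E}; {A}⁺ = {A, B, F, G, H} — none reach the full schema.
{E, F}⁺: EF→AG adds A, G; EFG→H adds H; AH→BF adds B → {A, B, E, F, G, H}. Minimal: {F}⁺ = {F}; {E}⁺ = {E} — none reach the full schema.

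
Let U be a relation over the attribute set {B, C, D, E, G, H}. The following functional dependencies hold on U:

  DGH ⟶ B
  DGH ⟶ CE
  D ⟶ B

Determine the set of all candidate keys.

(D, G, H)

Attributes D, G, H never appear on any right-hand side, so every candidate key must contain {D, G, H}.
{D, G, H}⁺ = {B, C, D, E, G, H}, which is all of the schema, so {D, G, H} is the only candidate key.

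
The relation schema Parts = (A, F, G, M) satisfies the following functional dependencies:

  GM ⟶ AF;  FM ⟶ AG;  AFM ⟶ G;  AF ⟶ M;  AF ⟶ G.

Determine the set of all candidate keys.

{A, F}⁺: AF→M adds M; AF→G adds G → {A, F, G, M}. Minimal: {F}⁺ = {F}; {A}⁺ = {A} — none reach the full schema.
{F, M}⁺: FM→AG adds A, G → {A, F, G, M}. Minimal: {M}⁺ = {M}; {F}⁺ = {F} — none reach the full schema.
{G, M}⁺: GM→AF adds A, F → {A, F, G, M}. Minimal: {M}⁺ = {M}; {G}⁺ = {G} — none reach the full schema.

{A, F}, {F, M}, {G, M}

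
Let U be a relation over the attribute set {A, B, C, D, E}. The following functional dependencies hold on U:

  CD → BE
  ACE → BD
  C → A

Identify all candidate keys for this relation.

Attribute C never appears on the right-hand side of any dependency, so C must belong to every candidate key.
{C}⁺ = {A, C}, which is not all of the schema, so we must add further attributes.
{C, D}⁺: CD→BE adds B, E; C→A adds A → {A, B, C, D, E}.
{C, E}⁺: C→A adds A; ACE→BD adds B, D → {A, B, C, D, E}.
Any other superkey contains one of these as a subset, so there are no further candidate keys.

{C, D}; {C, E}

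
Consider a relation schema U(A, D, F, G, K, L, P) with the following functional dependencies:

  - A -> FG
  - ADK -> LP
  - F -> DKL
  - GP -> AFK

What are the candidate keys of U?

(A), (G, P)

{A}⁺: A→FG adds F, G; F→DKL adds D, K, L; ADK→LP adds P → {A, D, F, G, K, L, P}.
{G, P}⁺: GP→AFK adds A, F, K; F→DKL adds D, L → {A, D, F, G, K, L, P}. Minimal: {P}⁺ = {P}; {G}⁺ = {G} — none reach the full schema.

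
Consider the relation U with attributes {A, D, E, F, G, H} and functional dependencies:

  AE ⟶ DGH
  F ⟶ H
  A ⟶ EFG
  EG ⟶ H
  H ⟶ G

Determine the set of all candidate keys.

{A}⁺: A→EFG adds E, F, G; EG→H adds H; AE→DGH adds D → {A, D, E, F, G, H}.
No other minimal superkey exists.

(A)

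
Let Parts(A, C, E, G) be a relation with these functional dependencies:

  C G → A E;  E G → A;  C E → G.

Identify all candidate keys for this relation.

Attribute C never appears on the right-hand side of any dependency, so C must belong to every candidate key.
{C}⁺ = {C}, which is not all of the schema, so we must add further attributes.
{C, E}⁺: CE→G adds G; CG→AE adds A → {A, C, E, G}. Minimal: {E}⁺ = {E}; {C}⁺ = {C} — none reach the full schema.
{C, G}⁺: CG→AE adds A, E → {A, C, E, G}. Minimal: {G}⁺ = {G}; {C}⁺ = {C} — none reach the full schema.
Any other superkey contains one of these as a subset, so there are no further candidate keys.

(C, E); (C, G)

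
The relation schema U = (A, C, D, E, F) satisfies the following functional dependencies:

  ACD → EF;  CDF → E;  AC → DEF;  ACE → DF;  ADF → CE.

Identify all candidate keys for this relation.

{A, C}⁺: AC→DEF adds D, E, F → {A, C, D, E, F}.
{A, D, F}⁺: ADF→CE adds C, E → {A, C, D, E, F}.

{A, C}, {A, D, F}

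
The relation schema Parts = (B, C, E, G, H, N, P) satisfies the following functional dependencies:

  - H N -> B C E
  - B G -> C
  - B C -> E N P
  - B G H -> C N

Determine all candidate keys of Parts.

{B, G, H}, {G, H, N}

Attributes G, H never appear on any right-hand side, so every candidate key must contain {G, H}.
{G, H}⁺ = {G, H}, which is not all of the schema, so we must add further attributes.
{B, G, H}⁺: BG→C adds C; BC→ENP adds E, N, P → {B, C, E, G, H, N, P}. Minimal: {G, H}⁺ = {G, H}; {B, H}⁺ = {B, H}; {B, G}⁺ = {B, C, E, G, N, P} — none reach the full schema.
{G, H, N}⁺: HN→BCE adds B, C, E; BC→ENP adds P → {B, C, E, G, H, N, P}. Minimal: {H, N}⁺ = {B, C, E, H, N, P}; {G, N}⁺ = {G, N}; {G, H}⁺ = {G, H} — none reach the full schema.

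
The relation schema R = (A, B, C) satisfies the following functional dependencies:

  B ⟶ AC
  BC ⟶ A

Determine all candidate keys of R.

{B}

Attribute B never appears on the right-hand side of any dependency, so B must belong to every candidate key.
{B}⁺ = {A, B, C}, which is all of the schema, so {B} is the only candidate key.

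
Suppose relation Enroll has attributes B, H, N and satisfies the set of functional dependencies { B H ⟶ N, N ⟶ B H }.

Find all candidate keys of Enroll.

{N}, {B, H}

{N}⁺: N→BH adds B, H → {B, H, N}.
{B, H}⁺: BH→N adds N → {B, H, N}. Minimal: {H}⁺ = {H}; {B}⁺ = {B} — none reach the full schema.
Any other superkey contains one of these as a subset, so there are no further candidate keys.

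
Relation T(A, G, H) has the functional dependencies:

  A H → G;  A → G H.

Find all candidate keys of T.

Attribute A never appears on the right-hand side of any dependency, so A must belong to every candidate key.
{A}⁺ = {A, G, H}, which is all of the schema, so {A} is the only candidate key.

A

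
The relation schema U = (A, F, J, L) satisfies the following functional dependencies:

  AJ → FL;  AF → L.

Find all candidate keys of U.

Attributes A, J never appear on any right-hand side, so every candidate key must contain {A, J}.
{A, J}⁺ = {A, F, J, L}, which is all of the schema, so {A, J} is the only candidate key.

AJ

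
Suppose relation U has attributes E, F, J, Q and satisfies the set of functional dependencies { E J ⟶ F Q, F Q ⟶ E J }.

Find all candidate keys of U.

{E, J}⁺: EJ→FQ adds F, Q → {E, F, J, Q}. Minimal: {J}⁺ = {J}; {E}⁺ = {E} — none reach the full schema.
{F, Q}⁺: FQ→EJ adds E, J → {E, F, J, Q}. Minimal: {Q}⁺ = {Q}; {F}⁺ = {F} — none reach the full schema.
Any other superkey contains one of these as a subset, so there are no further candidate keys.

(E, J); (F, Q)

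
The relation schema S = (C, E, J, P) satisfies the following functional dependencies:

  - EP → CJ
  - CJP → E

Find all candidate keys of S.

Attribute P never appears on the right-hand side of any dependency, so P must belong to every candidate key.
{P}⁺ = {P}, which is not all of the schema, so we must add further attributes.
{E, P}⁺: EP→CJ adds C, J → {C, E, J, P}. Minimal: {P}⁺ = {P}; {E}⁺ = {E} — none reach the full schema.
{C, J, P}⁺: CJP→E adds E → {C, E, J, P}. Minimal: {J, P}⁺ = {J, P}; {C, P}⁺ = {C, P}; {C, J}⁺ = {C, J} — none reach the full schema.
Any other superkey contains one of these as a subset, so there are no further candidate keys.

EP, CJP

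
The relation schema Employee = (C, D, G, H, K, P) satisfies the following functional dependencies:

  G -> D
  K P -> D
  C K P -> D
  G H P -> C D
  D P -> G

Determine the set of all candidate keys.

Attributes H, K, P never appear on any right-hand side, so every candidate key must contain {H, K, P}.
{H, K, P}⁺ = {C, D, G, H, K, P}, which is all of the schema, so {H, K, P} is the only candidate key.

HKP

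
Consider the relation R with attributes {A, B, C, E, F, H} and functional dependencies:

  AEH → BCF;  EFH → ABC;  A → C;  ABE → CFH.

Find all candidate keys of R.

Attribute E never appears on the right-hand side of any dependency, so E must belong to every candidate key.
{E}⁺ = {E}, which is not all of the schema, so we must add further attributes.
{A, B, E}⁺: A→C adds C; ABE→CFH adds F, H → {A, B, C, E, F, H}. Minimal: {B, E}⁺ = {B, E}; {A, E}⁺ = {A, C, E}; {A, B}⁺ = {A, B, C} — none reach the full schema.
{A, E, H}⁺: AEH→BCF adds B, C, F → {A, B, C, E, F, H}. Minimal: {E, H}⁺ = {E, H}; {A, H}⁺ = {A, C, H}; {A, E}⁺ = {A, C, E} — none reach the full schema.
{E, F, H}⁺: EFH→ABC adds A, B, C → {A, B, C, E, F, H}. Minimal: {F, H}⁺ = {F, H}; {E, H}⁺ = {E, H}; {E, F}⁺ = {E, F} — none reach the full schema.
Any other superkey contains one of these as a subset, so there are no further candidate keys.

(A, B, E), (A, E, H), (E, F, H)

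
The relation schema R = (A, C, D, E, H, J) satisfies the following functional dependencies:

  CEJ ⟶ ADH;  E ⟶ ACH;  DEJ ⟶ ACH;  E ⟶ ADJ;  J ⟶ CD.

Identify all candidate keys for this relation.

(E)

Attribute E never appears on the right-hand side of any dependency, so E must belong to every candidate key.
{E}⁺ = {A, C, D, E, H, J}, which is all of the schema, so {E} is the only candidate key.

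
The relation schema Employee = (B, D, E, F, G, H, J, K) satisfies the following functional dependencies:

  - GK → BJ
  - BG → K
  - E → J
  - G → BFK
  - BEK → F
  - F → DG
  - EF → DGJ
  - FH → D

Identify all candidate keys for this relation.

Attributes E, H never appear on any right-hand side, so every candidate key must contain {E, H}.
{E, H}⁺ = {E, H, J}, which is not all of the schema, so we must add further attributes.
{E, F, H}⁺: E→J adds J; F→DG adds D, G; G→BFK adds B, K → {B, D, E, F, G, H, J, K}. Minimal: {F, H}⁺ = {B, D, F, G, H, J, K}; {E, H}⁺ = {E, H, J}; {E, F}⁺ = {B, D, E, F, G, J, K} — none reach the full schema.
{E, G, H}⁺: E→J adds J; G→BFK adds B, F, K; F→DG adds D → {B, D, E, F, G, H, J, K}. Minimal: {G, H}⁺ = {B, D, F, G, H, J, K}; {E, H}⁺ = {E, H, J}; {E, G}⁺ = {B, D, E, F, G, J, K} — none reach the full schema.
{B, E, H, K}⁺: E→J adds J; BEK→F adds F; F→DG adds D, G → {B, D, E, F, G, H, J, K}. Minimal: {E, H, K}⁺ = {E, H, J, K}; {B, H, K}⁺ = {B, H, K}; {B, E, K}⁺ = {B, D, E, F, G, J, K}; … — none reach the full schema.
Any other superkey contains one of these as a subset, so there are no further candidate keys.

{E, F, H}, {E, G, H}, {B, E, H, K}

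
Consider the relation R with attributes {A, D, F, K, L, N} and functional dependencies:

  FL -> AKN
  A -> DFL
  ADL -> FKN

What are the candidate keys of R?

{A}; {F, L}

{A}⁺: A→DFL adds D, F, L; ADL→FKN adds K, N → {A, D, F, K, L, N}.
{F, L}⁺: FL→AKN adds A, K, N; A→DFL adds D → {A, D, F, K, L, N}. Minimal: {L}⁺ = {L}; {F}⁺ = {F} — none reach the full schema.
Any other superkey contains one of these as a subset, so there are no further candidate keys.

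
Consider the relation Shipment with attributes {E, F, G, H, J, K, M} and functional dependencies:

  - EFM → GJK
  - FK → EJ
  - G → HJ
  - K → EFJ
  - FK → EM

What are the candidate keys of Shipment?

{K}; {E, F, M}

{K}⁺: K→EFJ adds E, F, J; FK→EM adds M; EFM→GJK adds G; G→HJ adds H → {E, F, G, H, J, K, M}.
{E, F, M}⁺: EFM→GJK adds G, J, K; G→HJ adds H → {E, F, G, H, J, K, M}. Minimal: {F, M}⁺ = {F, M}; {E, M}⁺ = {E, M}; {E, F}⁺ = {E, F} — none reach the full schema.
Any other superkey contains one of these as a subset, so there are no further candidate keys.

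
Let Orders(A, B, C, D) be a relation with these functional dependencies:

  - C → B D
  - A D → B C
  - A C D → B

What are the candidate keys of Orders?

{A, C}⁺: C→BD adds B, D → {A, B, C, D}. Minimal: {C}⁺ = {B, C, D}; {A}⁺ = {A} — none reach the full schema.
{A, D}⁺: AD→BC adds B, C → {A, B, C, D}. Minimal: {D}⁺ = {D}; {A}⁺ = {A} — none reach the full schema.

AC, AD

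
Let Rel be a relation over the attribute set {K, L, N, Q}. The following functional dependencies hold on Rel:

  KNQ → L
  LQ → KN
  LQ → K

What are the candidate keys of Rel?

LQ; KNQ

Attribute Q never appears on the right-hand side of any dependency, so Q must belong to every candidate key.
{Q}⁺ = {Q}, which is not all of the schema, so we must add further attributes.
{L, Q}⁺: LQ→KN adds K, N → {K, L, N, Q}.
{K, N, Q}⁺: KNQ→L adds L → {K, L, N, Q}.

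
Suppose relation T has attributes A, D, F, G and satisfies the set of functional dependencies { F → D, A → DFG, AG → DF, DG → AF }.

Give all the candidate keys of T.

{A}⁺: A→DFG adds D, F, G → {A, D, F, G}.
{D, G}⁺: DG→AF adds A, F → {A, D, F, G}.
{F, G}⁺: F→D adds D; DG→AF adds A → {A, D, F, G}.

A, DG, FG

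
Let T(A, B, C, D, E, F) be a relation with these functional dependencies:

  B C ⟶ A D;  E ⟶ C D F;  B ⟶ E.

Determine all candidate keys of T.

Attribute B never appears on the right-hand side of any dependency, so B must belong to every candidate key.
{B}⁺ = {A, B, C, D, E, F}, which is all of the schema, so {B} is the only candidate key.

B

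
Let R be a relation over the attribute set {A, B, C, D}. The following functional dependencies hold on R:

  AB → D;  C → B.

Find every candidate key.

{A, C}

{A, C}⁺: C→B adds B; AB→D adds D → {A, B, C, D}.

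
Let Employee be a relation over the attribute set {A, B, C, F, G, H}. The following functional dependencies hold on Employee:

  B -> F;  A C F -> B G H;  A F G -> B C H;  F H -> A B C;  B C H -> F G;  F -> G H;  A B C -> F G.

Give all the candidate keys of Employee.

(B), (F)

{B}⁺: B→F adds F; F→GH adds G, H; FH→ABC adds A, C → {A, B, C, F, G, H}.
{F}⁺: F→GH adds G, H; FH→ABC adds A, B, C → {A, B, C, F, G, H}.
Any other superkey contains one of these as a subset, so there are no further candidate keys.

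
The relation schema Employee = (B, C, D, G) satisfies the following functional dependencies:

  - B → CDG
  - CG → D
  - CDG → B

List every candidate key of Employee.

{B}⁺: B→CDG adds C, D, G → {B, C, D, G}.
{C, G}⁺: CG→D adds D; CDG→B adds B → {B, C, D, G}.

B, CG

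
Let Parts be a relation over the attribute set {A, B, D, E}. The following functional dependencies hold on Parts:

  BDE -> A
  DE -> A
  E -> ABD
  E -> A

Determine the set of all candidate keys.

Attribute E never appears on the right-hand side of any dependency, so E must belong to every candidate key.
{E}⁺ = {A, B, D, E}, which is all of the schema, so {E} is the only candidate key.

(E)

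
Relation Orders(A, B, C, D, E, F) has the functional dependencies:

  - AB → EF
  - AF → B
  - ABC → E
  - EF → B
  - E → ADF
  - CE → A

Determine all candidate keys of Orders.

Attribute C never appears on the right-hand side of any dependency, so C must belong to every candidate key.
{C}⁺ = {C}, which is not all of the schema, so we must add further attributes.
{C, E}⁺: E→ADF adds A, D, F; AF→B adds B → {A, B, C, D, E, F}. Minimal: {E}⁺ = {A, B, D, E, F}; {C}⁺ = {C} — none reach the full schema.
{A, B, C}⁺: AB→EF adds E, F; E→ADF adds D → {A, B, C, D, E, F}. Minimal: {B, C}⁺ = {B, C}; {A, C}⁺ = {A, C}; {A, B}⁺ = {A, B, D, E, F} — none reach the full schema.
{A, C, F}⁺: AF→B adds B; ABC→E adds E; E→ADF adds D → {A, B, C, D, E, F}. Minimal: {C, F}⁺ = {C, F}; {A, F}⁺ = {A, B, D, E, F}; {A, C}⁺ = {A, C} — none reach the full schema.
Any other superkey contains one of these as a subset, so there are no further candidate keys.

(C, E), (A, B, C), (A, C, F)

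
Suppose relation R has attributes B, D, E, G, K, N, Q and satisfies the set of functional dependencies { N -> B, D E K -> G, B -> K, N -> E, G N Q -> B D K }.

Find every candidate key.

Attributes N, Q never appear on any right-hand side, so every candidate key must contain {N, Q}.
{N, Q}⁺ = {B, E, K, N, Q}, which is not all of the schema, so we must add further attributes.
{D, N, Q}⁺: N→B adds B; B→K adds K; N→E adds E; DEK→G adds G → {B, D, E, G, K, N, Q}. Minimal: {N, Q}⁺ = {B, E, K, N, Q}; {D, Q}⁺ = {D, Q}; {D, N}⁺ = {B, D, E, G, K, N} — none reach the full schema.
{G, N, Q}⁺: N→B adds B; B→K adds K; N→E adds E; GNQ→BDK adds D → {B, D, E, G, K, N, Q}. Minimal: {N, Q}⁺ = {B, E, K, N, Q}; {G, Q}⁺ = {G, Q}; {G, N}⁺ = {B, E, G, K, N} — none reach the full schema.

{D, N, Q}, {G, N, Q}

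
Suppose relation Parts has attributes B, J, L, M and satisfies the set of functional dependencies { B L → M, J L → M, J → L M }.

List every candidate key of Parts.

(B, J)

Attributes B, J never appear on any right-hand side, so every candidate key must contain {B, J}.
{B, J}⁺ = {B, J, L, M}, which is all of the schema, so {B, J} is the only candidate key.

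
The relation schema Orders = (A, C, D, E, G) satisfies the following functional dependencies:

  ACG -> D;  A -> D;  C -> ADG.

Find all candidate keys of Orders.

{C, E}

Attributes C, E never appear on any right-hand side, so every candidate key must contain {C, E}.
{C, E}⁺ = {A, C, D, E, G}, which is all of the schema, so {C, E} is the only candidate key.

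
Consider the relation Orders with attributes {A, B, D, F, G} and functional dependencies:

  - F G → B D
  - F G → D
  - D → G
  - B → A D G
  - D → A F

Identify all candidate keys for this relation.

(B), (D), (F, G)

{B}⁺: B→ADG adds A, D, G; D→AF adds F → {A, B, D, F, G}.
{D}⁺: D→G adds G; D→AF adds A, F; FG→BD adds B → {A, B, D, F, G}.
{F, G}⁺: FG→BD adds B, D; B→ADG adds A → {A, B, D, F, G}.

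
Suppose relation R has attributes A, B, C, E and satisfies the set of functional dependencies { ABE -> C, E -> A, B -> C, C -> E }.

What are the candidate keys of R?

Attribute B never appears on the right-hand side of any dependency, so B must belong to every candidate key.
{B}⁺ = {A, B, C, E}, which is all of the schema, so {B} is the only candidate key.

{B}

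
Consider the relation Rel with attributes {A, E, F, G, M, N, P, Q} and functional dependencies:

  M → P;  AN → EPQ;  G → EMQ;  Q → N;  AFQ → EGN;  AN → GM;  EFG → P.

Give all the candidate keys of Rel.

Attributes A, F never appear on any right-hand side, so every candidate key must contain {A, F}.
{A, F}⁺ = {A, F}, which is not all of the schema, so we must add further attributes.
{A, F, G}⁺: G→EMQ adds E, M, Q; Q→N adds N; EFG→P adds P → {A, E, F, G, M, N, P, Q}. Minimal: {F, G}⁺ = {E, F, G, M, N, P, Q}; {A, G}⁺ = {A, E, G, M, N, P, Q}; {A, F}⁺ = {A, F} — none reach the full schema.
{A, F, N}⁺: AN→EPQ adds E, P, Q; AFQ→EGN adds G; AN→GM adds M → {A, E, F, G, M, N, P, Q}. Minimal: {F, N}⁺ = {F, N}; {A, N}⁺ = {A, E, G, M, N, P, Q}; {A, F}⁺ = {A, F} — none reach the full schema.
{A, F, Q}⁺: Q→N adds N; AFQ→EGN adds E, G; AN→GM adds M; EFG→P adds P → {A, E, F, G, M, N, P, Q}. Minimal: {F, Q}⁺ = {F, N, Q}; {A, Q}⁺ = {A, E, G, M, N, P, Q}; {A, F}⁺ = {A, F} — none reach the full schema.
Any other superkey contains one of these as a subset, so there are no further candidate keys.

{A, F, G}, {A, F, N}, {A, F, Q}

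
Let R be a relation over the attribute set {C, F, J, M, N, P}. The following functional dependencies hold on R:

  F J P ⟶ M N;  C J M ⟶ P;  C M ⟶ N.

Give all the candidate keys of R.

(C, F, J, M); (C, F, J, P)

{C, F, J, M}⁺: CJM→P adds P; CM→N adds N → {C, F, J, M, N, P}. Minimal: {F, J, M}⁺ = {F, J, M}; {C, J, M}⁺ = {C, J, M, N, P}; {C, F, M}⁺ = {C, F, M, N}; … — none reach the full schema.
{C, F, J, P}⁺: FJP→MN adds M, N → {C, F, J, M, N, P}. Minimal: {F, J, P}⁺ = {F, J, M, N, P}; {C, J, P}⁺ = {C, J, P}; {C, F, P}⁺ = {C, F, P}; … — none reach the full schema.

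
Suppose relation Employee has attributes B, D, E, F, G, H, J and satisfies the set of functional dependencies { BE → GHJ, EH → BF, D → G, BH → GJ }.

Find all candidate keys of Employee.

Attributes D, E never appear on any right-hand side, so every candidate key must contain {D, E}.
{D, E}⁺ = {D, E, G}, which is not all of the schema, so we must add further attributes.
{B, D, E}⁺: BE→GHJ adds G, H, J; EH→BF adds F → {B, D, E, F, G, H, J}. Minimal: {D, E}⁺ = {D, E, G}; {B, E}⁺ = {B, E, F, G, H, J}; {B, D}⁺ = {B, D, G} — none reach the full schema.
{D, E, H}⁺: EH→BF adds B, F; D→G adds G; BH→GJ adds J → {B, D, E, F, G, H, J}. Minimal: {E, H}⁺ = {B, E, F, G, H, J}; {D, H}⁺ = {D, G, H}; {D, E}⁺ = {D, E, G} — none reach the full schema.
Any other superkey contains one of these as a subset, so there are no further candidate keys.

{B, D, E}, {D, E, H}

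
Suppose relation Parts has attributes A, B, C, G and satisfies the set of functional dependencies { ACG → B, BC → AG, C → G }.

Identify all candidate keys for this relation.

{A, C}⁺: C→G adds G; ACG→B adds B → {A, B, C, G}.
{B, C}⁺: BC→AG adds A, G → {A, B, C, G}.
Any other superkey contains one of these as a subset, so there are no further candidate keys.

(A, C); (B, C)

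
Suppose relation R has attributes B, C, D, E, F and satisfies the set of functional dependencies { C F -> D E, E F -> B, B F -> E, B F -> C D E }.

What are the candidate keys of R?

BF; CF; EF

Attribute F never appears on the right-hand side of any dependency, so F must belong to every candidate key.
{F}⁺ = {F}, which is not all of the schema, so we must add further attributes.
{B, F}⁺: BF→E adds E; BF→CDE adds C, D → {B, C, D, E, F}. Minimal: {F}⁺ = {F}; {B}⁺ = {B} — none reach the full schema.
{C, F}⁺: CF→DE adds D, E; EF→B adds B → {B, C, D, E, F}. Minimal: {F}⁺ = {F}; {C}⁺ = {C} — none reach the full schema.
{E, F}⁺: EF→B adds B; BF→CDE adds C, D → {B, C, D, E, F}. Minimal: {F}⁺ = {F}; {E}⁺ = {E} — none reach the full schema.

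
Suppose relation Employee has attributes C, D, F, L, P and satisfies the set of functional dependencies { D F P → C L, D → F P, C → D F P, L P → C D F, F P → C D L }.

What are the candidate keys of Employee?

{C}, {D}, {F, P}, {L, P}

{C}⁺: C→DFP adds D, F, P; FP→CDL adds L → {C, D, F, L, P}.
{D}⁺: D→FP adds F, P; FP→CDL adds C, L → {C, D, F, L, P}.
{F, P}⁺: FP→CDL adds C, D, L → {C, D, F, L, P}. Minimal: {P}⁺ = {P}; {F}⁺ = {F} — none reach the full schema.
{L, P}⁺: LP→CDF adds C, D, F → {C, D, F, L, P}. Minimal: {P}⁺ = {P}; {L}⁺ = {L} — none reach the full schema.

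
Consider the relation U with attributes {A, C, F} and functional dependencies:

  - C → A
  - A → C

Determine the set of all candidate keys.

Attribute F never appears on the right-hand side of any dependency, so F must belong to every candidate key.
{F}⁺ = {F}, which is not all of the schema, so we must add further attributes.
{A, F}⁺: A→C adds C → {A, C, F}.
{C, F}⁺: C→A adds A → {A, C, F}.
Any other superkey contains one of these as a subset, so there are no further candidate keys.

(A, F), (C, F)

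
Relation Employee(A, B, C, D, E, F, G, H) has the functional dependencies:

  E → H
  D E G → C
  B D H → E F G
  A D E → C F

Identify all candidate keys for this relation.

Attributes A, B, D never appear on any right-hand side, so every candidate key must contain {A, B, D}.
{A, B, D}⁺ = {A, B, D}, which is not all of the schema, so we must add further attributes.
{A, B, D, E}⁺: E→H adds H; BDH→EFG adds F, G; ADE→CF adds C → {A, B, C, D, E, F, G, H}. Minimal: {B, D, E}⁺ = {B, C, D, E, F, G, H}; {A, D, E}⁺ = {A, C, D, E, F, H}; {A, B, E}⁺ = {A, B, E, H}; … — none reach the full schema.
{A, B, D, H}⁺: BDH→EFG adds E, F, G; ADE→CF adds C → {A, B, C, D, E, F, G, H}. Minimal: {B, D, H}⁺ = {B, C, D, E, F, G, H}; {A, D, H}⁺ = {A, D, H}; {A, B, H}⁺ = {A, B, H}; … — none reach the full schema.
Any other superkey contains one of these as a subset, so there are no further candidate keys.

ABDE; ABDH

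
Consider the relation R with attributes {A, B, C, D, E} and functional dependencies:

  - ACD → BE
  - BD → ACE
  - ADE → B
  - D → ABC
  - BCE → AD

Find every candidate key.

{D}⁺: D→ABC adds A, B, C; ACD→BE adds E → {A, B, C, D, E}.
{B, C, E}⁺: BCE→AD adds A, D → {A, B, C, D, E}.

{D}, {B, C, E}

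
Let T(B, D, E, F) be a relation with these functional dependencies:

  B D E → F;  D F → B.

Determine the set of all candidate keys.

{B, D, E}⁺: BDE→F adds F → {B, D, E, F}. Minimal: {D, E}⁺ = {D, E}; {B, E}⁺ = {B, E}; {B, D}⁺ = {B, D} — none reach the full schema.
{D, E, F}⁺: DF→B adds B → {B, D, E, F}. Minimal: {E, F}⁺ = {E, F}; {D, F}⁺ = {B, D, F}; {D, E}⁺ = {D, E} — none reach the full schema.

BDE; DEF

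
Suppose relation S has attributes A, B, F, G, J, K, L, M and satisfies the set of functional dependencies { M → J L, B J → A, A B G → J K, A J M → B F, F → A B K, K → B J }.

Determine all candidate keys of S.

{A, G, M}, {B, G, M}, {F, G, M}, {G, K, M}

{A, G, M}⁺: M→JL adds J, L; AJM→BF adds B, F; F→ABK adds K → {A, B, F, G, J, K, L, M}.
{B, G, M}⁺: M→JL adds J, L; BJ→A adds A; ABG→JK adds K; AJM→BF adds F → {A, B, F, G, J, K, L, M}.
{F, G, M}⁺: M→JL adds J, L; F→ABK adds A, B, K → {A, B, F, G, J, K, L, M}.
{G, K, M}⁺: M→JL adds J, L; K→BJ adds B; BJ→A adds A; AJM→BF adds F → {A, B, F, G, J, K, L, M}.
Any other superkey contains one of these as a subset, so there are no further candidate keys.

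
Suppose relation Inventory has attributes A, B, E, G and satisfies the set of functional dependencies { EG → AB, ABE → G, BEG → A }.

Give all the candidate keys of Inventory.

{E, G}, {A, B, E}

Attribute E never appears on the right-hand side of any dependency, so E must belong to every candidate key.
{E}⁺ = {E}, which is not all of the schema, so we must add further attributes.
{E, G}⁺: EG→AB adds A, B → {A, B, E, G}. Minimal: {G}⁺ = {G}; {E}⁺ = {E} — none reach the full schema.
{A, B, E}⁺: ABE→G adds G → {A, B, E, G}. Minimal: {B, E}⁺ = {B, E}; {A, E}⁺ = {A, E}; {A, B}⁺ = {A, B} — none reach the full schema.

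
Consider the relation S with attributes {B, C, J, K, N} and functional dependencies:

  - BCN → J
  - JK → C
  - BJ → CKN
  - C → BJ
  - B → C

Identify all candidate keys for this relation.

{B}, {C}, {J, K}

{B}⁺: B→C adds C; C→BJ adds J; BJ→CKN adds K, N → {B, C, J, K, N}.
{C}⁺: C→BJ adds B, J; BJ→CKN adds K, N → {B, C, J, K, N}.
{J, K}⁺: JK→C adds C; C→BJ adds B; BJ→CKN adds N → {B, C, J, K, N}.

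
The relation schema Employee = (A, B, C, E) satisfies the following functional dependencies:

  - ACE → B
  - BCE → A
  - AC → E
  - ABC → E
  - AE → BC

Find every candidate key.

(A, C), (A, E), (B, C, E)

{A, C}⁺: AC→E adds E; AE→BC adds B → {A, B, C, E}. Minimal: {C}⁺ = {C}; {A}⁺ = {A} — none reach the full schema.
{A, E}⁺: AE→BC adds B, C → {A, B, C, E}. Minimal: {E}⁺ = {E}; {A}⁺ = {A} — none reach the full schema.
{B, C, E}⁺: BCE→A adds A → {A, B, C, E}. Minimal: {C, E}⁺ = {C, E}; {B, E}⁺ = {B, E}; {B, C}⁺ = {B, C} — none reach the full schema.
Any other superkey contains one of these as a subset, so there are no further candidate keys.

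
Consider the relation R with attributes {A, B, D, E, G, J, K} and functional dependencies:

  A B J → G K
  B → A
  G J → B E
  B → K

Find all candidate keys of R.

Attributes D, J never appear on any right-hand side, so every candidate key must contain {D, J}.
{D, J}⁺ = {D, J}, which is not all of the schema, so we must add further attributes.
{B, D, J}⁺: B→A adds A; B→K adds K; ABJ→GK adds G; GJ→BE adds E → {A, B, D, E, G, J, K}.
{D, G, J}⁺: GJ→BE adds B, E; B→K adds K; B→A adds A → {A, B, D, E, G, J, K}.

{B, D, J}, {D, G, J}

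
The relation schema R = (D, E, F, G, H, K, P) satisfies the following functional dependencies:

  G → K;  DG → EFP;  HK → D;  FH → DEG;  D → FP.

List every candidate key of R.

DH; FH; GH; HK

Attribute H never appears on the right-hand side of any dependency, so H must belong to every candidate key.
{H}⁺ = {H}, which is not all of the schema, so we must add further attributes.
{D, H}⁺: D→FP adds F, P; FH→DEG adds E, G; G→K adds K → {D, E, F, G, H, K, P}. Minimal: {H}⁺ = {H}; {D}⁺ = {D, F, P} — none reach the full schema.
{F, H}⁺: FH→DEG adds D, E, G; D→FP adds P; G→K adds K → {D, E, F, G, H, K, P}. Minimal: {H}⁺ = {H}; {F}⁺ = {F} — none reach the full schema.
{G, H}⁺: G→K adds K; HK→D adds D; D→FP adds F, P; DG→EFP adds E → {D, E, F, G, H, K, P}. Minimal: {H}⁺ = {H}; {G}⁺ = {G, K} — none reach the full schema.
{H, K}⁺: HK→D adds D; D→FP adds F, P; FH→DEG adds E, G → {D, E, F, G, H, K, P}. Minimal: {K}⁺ = {K}; {H}⁺ = {H} — none reach the full schema.
Any other superkey contains one of these as a subset, so there are no further candidate keys.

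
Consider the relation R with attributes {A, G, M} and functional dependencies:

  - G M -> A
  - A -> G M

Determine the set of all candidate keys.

(A); (G, M)

{A}⁺: A→GM adds G, M → {A, G, M}.
{G, M}⁺: GM→A adds A → {A, G, M}. Minimal: {M}⁺ = {M}; {G}⁺ = {G} — none reach the full schema.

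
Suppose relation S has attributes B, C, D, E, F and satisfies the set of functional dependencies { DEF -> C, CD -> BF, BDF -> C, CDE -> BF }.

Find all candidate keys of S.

{C, D, E}⁺: CD→BF adds B, F → {B, C, D, E, F}. Minimal: {D, E}⁺ = {D, E}; {C, E}⁺ = {C, E}; {C, D}⁺ = {B, C, D, F} — none reach the full schema.
{D, E, F}⁺: DEF→C adds C; CD→BF adds B → {B, C, D, E, F}. Minimal: {E, F}⁺ = {E, F}; {D, F}⁺ = {D, F}; {D, E}⁺ = {D, E} — none reach the full schema.

{C, D, E}; {D, E, F}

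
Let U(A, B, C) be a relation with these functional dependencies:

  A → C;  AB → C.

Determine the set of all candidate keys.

Attributes A, B never appear on any right-hand side, so every candidate key must contain {A, B}.
{A, B}⁺ = {A, B, C}, which is all of the schema, so {A, B} is the only candidate key.

AB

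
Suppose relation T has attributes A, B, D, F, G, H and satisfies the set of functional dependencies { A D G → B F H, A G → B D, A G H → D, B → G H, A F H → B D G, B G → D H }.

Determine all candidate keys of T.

{A, B}; {A, G}; {A, F, H}

Attribute A never appears on the right-hand side of any dependency, so A must belong to every candidate key.
{A}⁺ = {A}, which is not all of the schema, so we must add further attributes.
{A, B}⁺: B→GH adds G, H; BG→DH adds D; ADG→BFH adds F → {A, B, D, F, G, H}. Minimal: {B}⁺ = {B, D, G, H}; {A}⁺ = {A} — none reach the full schema.
{A, G}⁺: AG→BD adds B, D; B→GH adds H; ADG→BFH adds F → {A, B, D, F, G, H}. Minimal: {G}⁺ = {G}; {A}⁺ = {A} — none reach the full schema.
{A, F, H}⁺: AFH→BDG adds B, D, G → {A, B, D, F, G, H}. Minimal: {F, H}⁺ = {F, H}; {A, H}⁺ = {A, H}; {A, F}⁺ = {A, F} — none reach the full schema.
Any other superkey contains one of these as a subset, so there are no further candidate keys.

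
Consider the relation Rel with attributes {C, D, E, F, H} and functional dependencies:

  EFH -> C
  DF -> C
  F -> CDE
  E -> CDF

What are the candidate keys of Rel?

Attribute H never appears on the right-hand side of any dependency, so H must belong to every candidate key.
{H}⁺ = {H}, which is not all of the schema, so we must add further attributes.
{E, H}⁺: E→CDF adds C, D, F → {C, D, E, F, H}. Minimal: {H}⁺ = {H}; {E}⁺ = {C, D, E, F} — none reach the full schema.
{F, H}⁺: F→CDE adds C, D, E → {C, D, E, F, H}. Minimal: {H}⁺ = {H}; {F}⁺ = {C, D, E, F} — none reach the full schema.

{E, H}; {F, H}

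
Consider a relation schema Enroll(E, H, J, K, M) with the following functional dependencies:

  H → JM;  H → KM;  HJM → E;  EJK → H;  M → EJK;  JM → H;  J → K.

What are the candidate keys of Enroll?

(H), (M), (E, J)

{H}⁺: H→JM adds J, M; H→KM adds K; HJM→E adds E → {E, H, J, K, M}.
{M}⁺: M→EJK adds E, J, K; JM→H adds H → {E, H, J, K, M}.
{E, J}⁺: J→K adds K; EJK→H adds H; H→JM adds M → {E, H, J, K, M}. Minimal: {J}⁺ = {J, K}; {E}⁺ = {E} — none reach the full schema.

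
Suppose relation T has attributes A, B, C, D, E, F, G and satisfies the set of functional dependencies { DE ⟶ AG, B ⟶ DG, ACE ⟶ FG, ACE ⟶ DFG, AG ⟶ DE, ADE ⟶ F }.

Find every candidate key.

ABC, BCE

Attributes B, C never appear on any right-hand side, so every candidate key must contain {B, C}.
{B, C}⁺ = {B, C, D, G}, which is not all of the schema, so we must add further attributes.
{A, B, C}⁺: B→DG adds D, G; AG→DE adds E; ADE→F adds F → {A, B, C, D, E, F, G}. Minimal: {B, C}⁺ = {B, C, D, G}; {A, C}⁺ = {A, C}; {A, B}⁺ = {A, B, D, E, F, G} — none reach the full schema.
{B, C, E}⁺: B→DG adds D, G; DE→AG adds A; ACE→FG adds F → {A, B, C, D, E, F, G}. Minimal: {C, E}⁺ = {C, E}; {B, E}⁺ = {A, B, D, E, F, G}; {B, C}⁺ = {B, C, D, G} — none reach the full schema.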